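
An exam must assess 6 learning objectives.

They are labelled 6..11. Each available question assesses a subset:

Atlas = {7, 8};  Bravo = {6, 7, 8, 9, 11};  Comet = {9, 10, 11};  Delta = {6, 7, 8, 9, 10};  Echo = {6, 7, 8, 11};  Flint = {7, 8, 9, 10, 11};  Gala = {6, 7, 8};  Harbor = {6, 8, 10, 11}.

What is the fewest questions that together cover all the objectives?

Take {Delta, Flint}. Their union is {6, 7, 8, 9, 10, 11}, which is all 6 objectives.
No single question has all 6 objectives (the largest, Bravo, has 5), so 2 is optimal.

2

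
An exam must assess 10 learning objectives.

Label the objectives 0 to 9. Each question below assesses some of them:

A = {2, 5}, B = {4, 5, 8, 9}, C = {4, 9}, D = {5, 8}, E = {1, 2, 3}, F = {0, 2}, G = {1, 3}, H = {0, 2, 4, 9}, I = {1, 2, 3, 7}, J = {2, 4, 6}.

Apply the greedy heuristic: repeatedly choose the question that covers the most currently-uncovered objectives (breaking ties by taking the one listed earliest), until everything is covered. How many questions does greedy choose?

4

Greedy: pick B (covers 4 new) → pick I (covers 4 new) → pick F (covers 1 new) → pick J (covers 1 new). Total picks: 4.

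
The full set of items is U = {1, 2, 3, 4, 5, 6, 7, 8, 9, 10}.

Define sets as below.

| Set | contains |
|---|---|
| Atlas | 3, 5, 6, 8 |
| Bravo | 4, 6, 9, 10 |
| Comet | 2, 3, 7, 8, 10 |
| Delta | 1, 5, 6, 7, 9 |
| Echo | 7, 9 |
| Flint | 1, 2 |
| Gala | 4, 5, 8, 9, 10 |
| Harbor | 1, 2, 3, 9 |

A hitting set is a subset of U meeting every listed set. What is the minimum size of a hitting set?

3

Take H = {2, 8, 9}. Each listed set contains at least one of these, so H is a hitting set of size 3.
The sets Atlas, Echo, Flint are pairwise disjoint, so any hitting set needs a separate item for each — at least 3. Hence 3 is optimal.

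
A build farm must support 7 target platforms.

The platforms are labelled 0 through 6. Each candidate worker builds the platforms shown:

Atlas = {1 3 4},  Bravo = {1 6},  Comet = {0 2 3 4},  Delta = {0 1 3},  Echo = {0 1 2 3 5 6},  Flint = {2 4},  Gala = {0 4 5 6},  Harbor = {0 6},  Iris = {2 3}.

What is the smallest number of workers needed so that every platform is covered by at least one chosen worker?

Atlas and Echo together: Atlas ∪ Echo = {0, 1, 2, 3, 4, 5, 6} — every platform is covered.
No single worker has all 7 platforms (the largest, Echo, has 6), so 2 is optimal.

2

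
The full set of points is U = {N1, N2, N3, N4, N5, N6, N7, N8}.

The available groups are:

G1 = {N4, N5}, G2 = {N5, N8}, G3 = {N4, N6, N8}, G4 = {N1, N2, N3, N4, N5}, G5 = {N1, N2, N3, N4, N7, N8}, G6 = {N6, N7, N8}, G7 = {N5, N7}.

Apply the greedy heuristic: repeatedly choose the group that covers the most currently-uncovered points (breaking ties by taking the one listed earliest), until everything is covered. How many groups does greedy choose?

Greedy: pick G5 (covers 6 new) → pick G1 (covers 1 new) → pick G3 (covers 1 new). Total picks: 3.
(The true minimum cover uses only 2 groups, so greedy is not optimal here.)

3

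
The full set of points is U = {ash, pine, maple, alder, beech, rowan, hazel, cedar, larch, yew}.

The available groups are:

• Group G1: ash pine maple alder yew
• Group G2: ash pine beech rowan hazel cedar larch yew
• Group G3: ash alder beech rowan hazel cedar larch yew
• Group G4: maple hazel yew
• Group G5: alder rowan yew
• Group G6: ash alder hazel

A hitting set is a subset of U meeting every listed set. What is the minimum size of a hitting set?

2

The 2 points {ash, yew} hit every group.
No single point lies in every group, so at least 2 are needed and 2 is optimal.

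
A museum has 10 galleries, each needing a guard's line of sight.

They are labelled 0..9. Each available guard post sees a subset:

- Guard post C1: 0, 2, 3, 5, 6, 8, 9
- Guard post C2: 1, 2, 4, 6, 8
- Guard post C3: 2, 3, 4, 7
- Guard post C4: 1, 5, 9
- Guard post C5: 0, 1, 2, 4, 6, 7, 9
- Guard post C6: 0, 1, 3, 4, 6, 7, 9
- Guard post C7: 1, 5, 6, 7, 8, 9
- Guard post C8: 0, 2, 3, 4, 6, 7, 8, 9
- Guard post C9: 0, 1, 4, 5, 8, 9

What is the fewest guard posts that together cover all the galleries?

Take {C4, C8}. Their union is {0, 1, 2, 3, 4, 5, 6, 7, 8, 9}, which is all 10 galleries.
No single guard post has all 10 galleries (the largest, C8, has 8), so 2 is optimal.

2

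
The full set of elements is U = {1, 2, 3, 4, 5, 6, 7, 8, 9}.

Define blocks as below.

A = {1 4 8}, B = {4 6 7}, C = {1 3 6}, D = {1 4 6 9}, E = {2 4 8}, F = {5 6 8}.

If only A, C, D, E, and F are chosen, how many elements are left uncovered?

Union of A, C, D, E, F = {1, 2, 3, 4, 5, 6, 8, 9}.
Not covered: 7 — 1 element.

1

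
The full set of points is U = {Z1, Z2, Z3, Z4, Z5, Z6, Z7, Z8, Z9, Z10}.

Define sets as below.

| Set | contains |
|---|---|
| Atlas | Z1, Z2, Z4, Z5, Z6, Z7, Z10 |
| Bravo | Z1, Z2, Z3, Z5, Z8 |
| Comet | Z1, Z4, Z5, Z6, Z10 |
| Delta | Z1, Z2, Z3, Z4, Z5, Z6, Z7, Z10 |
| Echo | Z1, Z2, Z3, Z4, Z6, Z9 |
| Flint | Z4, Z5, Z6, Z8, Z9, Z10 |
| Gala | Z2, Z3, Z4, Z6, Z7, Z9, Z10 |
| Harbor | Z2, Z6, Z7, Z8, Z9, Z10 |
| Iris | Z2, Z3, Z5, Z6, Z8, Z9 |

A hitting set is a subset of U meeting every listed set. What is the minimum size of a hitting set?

2

H = {Z2, Z10} meets every set (each contains at least one member of H), and |H| = 2.
No single point lies in every set, so at least 2 are needed and 2 is optimal.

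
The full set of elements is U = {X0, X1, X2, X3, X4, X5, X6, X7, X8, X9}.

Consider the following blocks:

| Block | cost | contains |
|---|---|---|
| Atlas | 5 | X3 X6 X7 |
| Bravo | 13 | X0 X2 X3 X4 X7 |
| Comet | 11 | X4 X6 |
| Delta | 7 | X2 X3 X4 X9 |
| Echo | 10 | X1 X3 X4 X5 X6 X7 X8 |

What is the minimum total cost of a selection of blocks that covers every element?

30

Bravo, Delta, Echo together cover every element (Bravo ∪ Delta ∪ Echo = {X0, X1, X2, X3, X4, X5, X6, X7, X8, X9}); total cost 13 + 7 + 10 = 30.
No covering selection has total cost below 30.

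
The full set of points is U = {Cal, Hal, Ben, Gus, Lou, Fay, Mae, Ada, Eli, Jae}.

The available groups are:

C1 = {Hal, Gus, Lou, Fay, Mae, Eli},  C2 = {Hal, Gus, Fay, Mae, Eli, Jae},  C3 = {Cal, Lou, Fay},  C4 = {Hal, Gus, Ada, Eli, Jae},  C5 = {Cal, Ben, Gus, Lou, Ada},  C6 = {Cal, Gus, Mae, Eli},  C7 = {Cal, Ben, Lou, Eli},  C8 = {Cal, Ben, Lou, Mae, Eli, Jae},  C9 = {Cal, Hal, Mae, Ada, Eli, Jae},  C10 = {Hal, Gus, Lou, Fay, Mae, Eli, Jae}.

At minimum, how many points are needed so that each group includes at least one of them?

H = {Lou, Eli} meets every group (each contains at least one member of H), and |H| = 2.
The groups C3, C4 are pairwise disjoint, so any hitting set needs a separate point for each — at least 2. Hence 2 is optimal.

2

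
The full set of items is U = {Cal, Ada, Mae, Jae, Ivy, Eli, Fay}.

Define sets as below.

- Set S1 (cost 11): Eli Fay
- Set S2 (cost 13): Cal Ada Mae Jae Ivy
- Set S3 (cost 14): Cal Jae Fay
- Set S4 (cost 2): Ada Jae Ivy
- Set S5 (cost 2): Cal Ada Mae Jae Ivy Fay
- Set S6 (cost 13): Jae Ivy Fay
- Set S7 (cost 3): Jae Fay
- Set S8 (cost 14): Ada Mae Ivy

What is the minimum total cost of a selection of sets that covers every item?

S1, S5 together cover every item (S1 ∪ S5 = {Cal, Ada, Mae, Jae, Ivy, Eli, Fay}); total cost 11 + 2 = 13.
No covering selection has total cost below 13.

13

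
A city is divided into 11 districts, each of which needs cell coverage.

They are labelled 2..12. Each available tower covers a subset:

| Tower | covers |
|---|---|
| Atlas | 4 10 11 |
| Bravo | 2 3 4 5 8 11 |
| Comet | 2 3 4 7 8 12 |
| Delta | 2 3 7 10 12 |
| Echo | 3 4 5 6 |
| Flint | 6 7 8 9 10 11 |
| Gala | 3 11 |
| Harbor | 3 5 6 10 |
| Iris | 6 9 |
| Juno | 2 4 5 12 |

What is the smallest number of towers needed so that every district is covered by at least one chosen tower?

Echo and Flint and Juno together: Echo ∪ Flint ∪ Juno = {2, 3, 4, 5, 6, 7, 8, 9, 10, 11, 12} — every district is covered.
No 2 of the 10 towers cover everything (all 45 combinations miss at least one district), so 3 is optimal.

3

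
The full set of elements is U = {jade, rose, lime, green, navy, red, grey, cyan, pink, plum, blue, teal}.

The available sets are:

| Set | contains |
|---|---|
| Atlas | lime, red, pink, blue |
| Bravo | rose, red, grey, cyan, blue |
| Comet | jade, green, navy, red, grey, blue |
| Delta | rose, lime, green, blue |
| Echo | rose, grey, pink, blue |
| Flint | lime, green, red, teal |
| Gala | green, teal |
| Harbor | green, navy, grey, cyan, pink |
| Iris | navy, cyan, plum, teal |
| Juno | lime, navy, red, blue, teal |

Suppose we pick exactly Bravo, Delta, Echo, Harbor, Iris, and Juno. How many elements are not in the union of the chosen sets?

Union of Bravo, Delta, Echo, Harbor, Iris, Juno = {rose, lime, green, navy, red, grey, cyan, pink, plum, blue, teal}.
Not covered: jade — 1 element.

1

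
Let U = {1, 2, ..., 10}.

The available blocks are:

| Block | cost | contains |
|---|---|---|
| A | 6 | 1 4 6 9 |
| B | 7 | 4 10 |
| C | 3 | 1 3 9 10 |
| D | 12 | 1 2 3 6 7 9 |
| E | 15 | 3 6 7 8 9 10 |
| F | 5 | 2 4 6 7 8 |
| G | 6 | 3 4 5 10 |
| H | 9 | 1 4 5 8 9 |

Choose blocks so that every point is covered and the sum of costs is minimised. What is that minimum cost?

14

C, F, G together cover every point (C ∪ F ∪ G = {1, 2, 3, 4, 5, 6, 7, 8, 9, 10}); total cost 3 + 5 + 6 = 14.
No covering selection has total cost below 14.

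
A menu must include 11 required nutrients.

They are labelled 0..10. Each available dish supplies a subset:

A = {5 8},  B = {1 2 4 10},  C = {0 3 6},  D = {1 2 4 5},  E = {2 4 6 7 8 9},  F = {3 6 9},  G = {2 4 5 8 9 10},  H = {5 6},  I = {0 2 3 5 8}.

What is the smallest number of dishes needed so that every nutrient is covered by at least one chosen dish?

Take {B, E, I}. Their union is {0, 1, 2, 3, 4, 5, 6, 7, 8, 9, 10}, which is all 11 nutrients.
Only E contains 7, so E is forced; the remaining 5 nutrients need at least 2 more dishes (each remaining dish adds at most 3) — so at least 3 dishes are needed, and 3 is optimal.

3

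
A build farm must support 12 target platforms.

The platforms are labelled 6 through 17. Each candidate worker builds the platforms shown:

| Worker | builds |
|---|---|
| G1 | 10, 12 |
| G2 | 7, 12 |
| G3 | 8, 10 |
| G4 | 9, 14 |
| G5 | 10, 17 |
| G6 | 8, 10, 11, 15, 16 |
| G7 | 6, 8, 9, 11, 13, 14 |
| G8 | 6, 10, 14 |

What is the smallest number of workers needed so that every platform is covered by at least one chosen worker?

Take {G2, G5, G6, G7}. Their union is {6, 7, 8, 9, 10, 11, 12, 13, 14, 15, 16, 17}, which is all 12 platforms.
No 3 of the 8 workers cover everything (all 56 combinations miss at least one platform), so 4 is optimal.

4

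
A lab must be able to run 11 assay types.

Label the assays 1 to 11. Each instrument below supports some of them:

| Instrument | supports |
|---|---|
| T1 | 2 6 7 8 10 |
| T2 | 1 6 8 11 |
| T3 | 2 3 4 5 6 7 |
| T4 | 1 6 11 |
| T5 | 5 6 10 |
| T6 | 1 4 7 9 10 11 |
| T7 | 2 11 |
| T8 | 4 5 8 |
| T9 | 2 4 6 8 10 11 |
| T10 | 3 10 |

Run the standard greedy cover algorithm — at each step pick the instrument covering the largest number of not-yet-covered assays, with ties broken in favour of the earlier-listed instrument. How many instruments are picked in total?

Greedy: pick T3 (covers 6 new) → pick T6 (covers 4 new) → pick T1 (covers 1 new). Total picks: 3.

3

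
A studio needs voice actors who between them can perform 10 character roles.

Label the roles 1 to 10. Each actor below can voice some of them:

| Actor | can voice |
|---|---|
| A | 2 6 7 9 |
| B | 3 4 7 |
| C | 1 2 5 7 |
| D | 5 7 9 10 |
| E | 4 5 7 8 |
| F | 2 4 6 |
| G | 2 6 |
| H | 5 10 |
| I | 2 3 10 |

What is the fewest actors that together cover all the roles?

A and C and E and I together: A ∪ C ∪ E ∪ I = {1, 2, 3, 4, 5, 6, 7, 8, 9, 10} — every role is covered.
Only C contains 1, so C is forced; the remaining 6 roles need at least 3 more actors (each remaining actor adds at most 2) — so at least 4 actors are needed, and 4 is optimal.

4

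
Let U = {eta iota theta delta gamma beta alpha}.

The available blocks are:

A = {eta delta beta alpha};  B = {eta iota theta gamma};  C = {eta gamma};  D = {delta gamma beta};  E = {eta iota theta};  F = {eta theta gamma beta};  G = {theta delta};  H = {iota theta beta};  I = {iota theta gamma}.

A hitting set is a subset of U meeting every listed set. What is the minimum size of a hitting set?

The 3 points {theta, gamma, alpha} hit every block.
No choice of 2 points meets every block, so 3 is the minimum.

3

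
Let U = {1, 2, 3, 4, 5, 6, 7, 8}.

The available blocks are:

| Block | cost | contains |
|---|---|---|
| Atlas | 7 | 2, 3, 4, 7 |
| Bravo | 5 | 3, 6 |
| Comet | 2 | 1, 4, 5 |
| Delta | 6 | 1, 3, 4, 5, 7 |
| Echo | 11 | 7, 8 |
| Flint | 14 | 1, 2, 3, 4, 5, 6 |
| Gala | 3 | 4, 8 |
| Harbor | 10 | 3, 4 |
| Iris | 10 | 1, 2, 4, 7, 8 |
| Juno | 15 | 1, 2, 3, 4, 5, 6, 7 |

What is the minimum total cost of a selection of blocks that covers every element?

Bravo, Comet, Iris together cover every element (Bravo ∪ Comet ∪ Iris = {1, 2, 3, 4, 5, 6, 7, 8}); total cost 5 + 2 + 10 = 17.
No covering selection has total cost below 17.

17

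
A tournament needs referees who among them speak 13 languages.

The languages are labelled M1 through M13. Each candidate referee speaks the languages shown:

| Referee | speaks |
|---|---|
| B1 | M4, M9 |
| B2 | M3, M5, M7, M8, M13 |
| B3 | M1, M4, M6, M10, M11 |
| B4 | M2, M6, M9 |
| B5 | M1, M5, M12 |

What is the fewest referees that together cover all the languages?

4

Take {B2, B3, B4, B5}. Their union is {M1, M2, M3, M4, M5, M6, M7, M8, M9, M10, M11, M12, M13}, which is all 13 languages.
Only B5 contains M12, so B5 is forced; the remaining 10 languages need at least 3 more referees (each remaining referee adds at most 4) — so at least 4 referees are needed, and 4 is optimal.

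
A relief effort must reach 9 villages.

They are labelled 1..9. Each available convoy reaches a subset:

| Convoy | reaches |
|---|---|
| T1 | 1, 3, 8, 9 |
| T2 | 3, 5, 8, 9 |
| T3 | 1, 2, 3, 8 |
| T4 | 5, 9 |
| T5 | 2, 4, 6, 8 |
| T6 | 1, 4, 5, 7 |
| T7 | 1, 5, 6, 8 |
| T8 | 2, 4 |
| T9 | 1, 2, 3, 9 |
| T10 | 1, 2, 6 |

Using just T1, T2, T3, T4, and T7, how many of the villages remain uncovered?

2

Union of T1, T2, T3, T4, T7 = {1, 2, 3, 5, 6, 8, 9}.
Not covered: 4, 7 — 2 villages.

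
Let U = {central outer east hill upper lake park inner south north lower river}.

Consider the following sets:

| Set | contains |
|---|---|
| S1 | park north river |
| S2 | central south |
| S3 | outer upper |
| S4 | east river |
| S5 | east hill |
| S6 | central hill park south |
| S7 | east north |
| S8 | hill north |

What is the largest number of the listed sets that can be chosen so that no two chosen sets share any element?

4

S2, S3, S4, S8 are pairwise disjoint (S2={central,south}; S3={outer,upper}; S4={east,river}; S8={hill,north}).
Every remaining set overlaps one of these, and no 5 of the listed sets are pairwise disjoint, so 4 is the maximum.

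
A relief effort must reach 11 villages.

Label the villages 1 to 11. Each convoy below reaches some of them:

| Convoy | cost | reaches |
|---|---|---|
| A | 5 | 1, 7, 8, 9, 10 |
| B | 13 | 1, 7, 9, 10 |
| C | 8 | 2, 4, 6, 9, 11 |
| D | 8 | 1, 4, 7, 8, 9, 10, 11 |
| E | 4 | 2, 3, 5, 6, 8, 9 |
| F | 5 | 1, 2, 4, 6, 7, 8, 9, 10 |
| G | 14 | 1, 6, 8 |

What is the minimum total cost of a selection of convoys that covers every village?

12

D, E together cover every village (D ∪ E = {1, 2, 3, 4, 5, 6, 7, 8, 9, 10, 11}); total cost 8 + 4 = 12.
The greedy pick F, E, C costs 17; no covering selection beats 12.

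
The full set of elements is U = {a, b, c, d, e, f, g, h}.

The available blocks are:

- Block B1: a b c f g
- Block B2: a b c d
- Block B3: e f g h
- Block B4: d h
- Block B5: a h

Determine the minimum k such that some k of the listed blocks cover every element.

B2 and B3 cover everything between them: the union {a, b, c, d, e, f, g, h} is all of U.
No single block has all 8 elements (the largest, B1, has 5), so 2 is optimal.

2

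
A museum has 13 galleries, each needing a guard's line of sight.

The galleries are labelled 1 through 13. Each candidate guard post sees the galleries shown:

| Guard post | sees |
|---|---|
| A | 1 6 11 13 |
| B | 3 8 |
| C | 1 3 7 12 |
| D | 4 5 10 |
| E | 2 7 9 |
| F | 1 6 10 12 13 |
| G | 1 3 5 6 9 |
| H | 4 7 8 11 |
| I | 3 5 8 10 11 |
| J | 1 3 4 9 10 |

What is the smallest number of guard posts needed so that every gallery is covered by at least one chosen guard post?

Take {E, F, I, J}. Their union is {1, 2, 3, 4, 5, 6, 7, 8, 9, 10, 11, 12, 13}, which is all 13 galleries.
No 3 of the 10 guard posts cover everything (all 120 combinations miss at least one gallery), so 4 is optimal.

4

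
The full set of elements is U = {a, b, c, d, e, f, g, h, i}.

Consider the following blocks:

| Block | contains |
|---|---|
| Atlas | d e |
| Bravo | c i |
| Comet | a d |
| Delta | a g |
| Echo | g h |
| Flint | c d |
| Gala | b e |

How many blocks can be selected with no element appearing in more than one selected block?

4

Bravo, Comet, Echo, Gala are pairwise disjoint (Bravo={c,i}; Comet={a,d}; Echo={g,h}; Gala={b,e}).
Every remaining block overlaps one of these, and no 5 of the listed blocks are pairwise disjoint, so 4 is the maximum.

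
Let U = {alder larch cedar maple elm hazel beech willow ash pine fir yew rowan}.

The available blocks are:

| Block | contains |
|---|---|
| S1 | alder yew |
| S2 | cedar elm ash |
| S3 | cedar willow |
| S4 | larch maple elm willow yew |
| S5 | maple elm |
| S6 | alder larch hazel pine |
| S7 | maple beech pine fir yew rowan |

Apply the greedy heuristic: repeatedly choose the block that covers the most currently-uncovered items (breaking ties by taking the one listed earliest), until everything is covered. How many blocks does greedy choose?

4

Greedy: pick S7 (covers 6 new) → pick S2 (covers 3 new) → pick S6 (covers 3 new) → pick S3 (covers 1 new). Total picks: 4.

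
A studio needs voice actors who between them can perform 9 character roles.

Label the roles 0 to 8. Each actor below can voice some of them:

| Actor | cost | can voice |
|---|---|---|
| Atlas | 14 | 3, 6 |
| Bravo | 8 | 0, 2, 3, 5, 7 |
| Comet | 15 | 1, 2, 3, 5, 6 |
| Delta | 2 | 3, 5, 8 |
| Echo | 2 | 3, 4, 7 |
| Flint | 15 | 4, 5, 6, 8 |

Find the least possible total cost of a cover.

27

Bravo, Comet, Delta, Echo together cover every role (Bravo ∪ Comet ∪ Delta ∪ Echo = {0, 1, 2, 3, 4, 5, 6, 7, 8}); total cost 8 + 15 + 2 + 2 = 27.
No covering selection has total cost below 27.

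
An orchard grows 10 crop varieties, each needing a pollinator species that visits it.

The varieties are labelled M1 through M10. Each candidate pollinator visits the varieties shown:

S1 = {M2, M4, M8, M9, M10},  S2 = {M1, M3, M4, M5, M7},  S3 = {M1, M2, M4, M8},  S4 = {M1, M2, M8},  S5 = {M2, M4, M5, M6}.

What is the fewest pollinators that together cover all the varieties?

Take {S1, S2, S5}. Their union is {M1, M2, M3, M4, M5, M6, M7, M8, M9, M10}, which is all 10 varieties.
Only S2 contains M3, so S2 is forced; the remaining 5 varieties need at least 2 more pollinators (each remaining pollinator adds at most 4) — so at least 3 pollinators are needed, and 3 is optimal.

3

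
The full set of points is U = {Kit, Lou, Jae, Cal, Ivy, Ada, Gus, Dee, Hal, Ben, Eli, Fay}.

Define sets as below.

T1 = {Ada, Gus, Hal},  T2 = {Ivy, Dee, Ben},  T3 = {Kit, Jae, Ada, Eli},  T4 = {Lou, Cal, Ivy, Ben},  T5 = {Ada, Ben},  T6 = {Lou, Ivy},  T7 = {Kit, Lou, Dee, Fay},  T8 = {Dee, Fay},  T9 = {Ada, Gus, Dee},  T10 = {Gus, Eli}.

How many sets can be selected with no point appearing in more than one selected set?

4

T5, T6, T8, T10 are pairwise disjoint (T5={Ada,Ben}; T6={Lou,Ivy}; T8={Dee,Fay}; T10={Gus,Eli}).
Every remaining set overlaps one of these, and no 5 of the listed sets are pairwise disjoint, so 4 is the maximum.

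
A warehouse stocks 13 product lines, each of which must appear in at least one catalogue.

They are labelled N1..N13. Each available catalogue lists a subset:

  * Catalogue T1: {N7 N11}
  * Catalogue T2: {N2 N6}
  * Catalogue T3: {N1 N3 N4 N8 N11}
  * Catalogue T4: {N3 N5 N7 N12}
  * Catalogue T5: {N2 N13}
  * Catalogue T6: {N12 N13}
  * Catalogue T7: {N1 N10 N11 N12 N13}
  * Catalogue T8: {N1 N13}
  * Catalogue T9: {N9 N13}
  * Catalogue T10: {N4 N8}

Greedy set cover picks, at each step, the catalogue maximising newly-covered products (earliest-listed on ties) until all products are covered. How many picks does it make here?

Greedy: pick T3 (covers 5 new) → pick T4 (covers 3 new) → pick T2 (covers 2 new) → pick T7 (covers 2 new) → pick T9 (covers 1 new). Total picks: 5.

5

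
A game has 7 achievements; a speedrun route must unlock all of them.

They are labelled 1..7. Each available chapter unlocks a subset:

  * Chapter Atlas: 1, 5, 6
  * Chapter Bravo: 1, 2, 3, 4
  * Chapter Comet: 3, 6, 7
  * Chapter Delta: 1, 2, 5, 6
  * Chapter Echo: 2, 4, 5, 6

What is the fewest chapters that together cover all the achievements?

Comet and Delta and Echo together: Comet ∪ Delta ∪ Echo = {1, 2, 3, 4, 5, 6, 7} — every achievement is covered.
Only Comet contains 7, so Comet is forced; the remaining 4 achievements need at least 2 more chapters (each remaining chapter adds at most 3) — so at least 3 chapters are needed, and 3 is optimal.

3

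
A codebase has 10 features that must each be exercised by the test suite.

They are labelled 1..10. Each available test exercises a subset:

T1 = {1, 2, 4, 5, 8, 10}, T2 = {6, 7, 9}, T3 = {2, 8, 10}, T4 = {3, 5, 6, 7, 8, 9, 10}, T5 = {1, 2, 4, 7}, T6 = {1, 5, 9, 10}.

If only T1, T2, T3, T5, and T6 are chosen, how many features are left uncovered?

Union of T1, T2, T3, T5, T6 = {1, 2, 4, 5, 6, 7, 8, 9, 10}.
Not covered: 3 — 1 feature.

1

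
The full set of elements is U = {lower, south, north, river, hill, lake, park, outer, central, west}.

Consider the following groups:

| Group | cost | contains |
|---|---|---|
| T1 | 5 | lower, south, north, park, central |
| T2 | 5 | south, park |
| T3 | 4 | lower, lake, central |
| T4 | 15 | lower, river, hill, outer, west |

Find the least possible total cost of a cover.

T1, T3, T4 together cover every element (T1 ∪ T3 ∪ T4 = {lower, south, north, river, hill, lake, park, outer, central, west}); total cost 5 + 4 + 15 = 24.
No covering selection has total cost below 24.

24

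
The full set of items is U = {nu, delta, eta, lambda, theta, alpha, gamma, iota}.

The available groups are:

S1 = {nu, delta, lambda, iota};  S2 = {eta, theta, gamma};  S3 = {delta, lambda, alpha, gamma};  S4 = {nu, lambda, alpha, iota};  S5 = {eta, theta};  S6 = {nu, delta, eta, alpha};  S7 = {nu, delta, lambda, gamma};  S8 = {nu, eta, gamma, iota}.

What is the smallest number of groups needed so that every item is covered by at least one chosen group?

3

Take {S4, S5, S7}. Their union is {nu, delta, eta, lambda, theta, alpha, gamma, iota}, which is all 8 items.
No 2 of the 8 groups cover everything (all 28 combinations miss at least one item), so 3 is optimal.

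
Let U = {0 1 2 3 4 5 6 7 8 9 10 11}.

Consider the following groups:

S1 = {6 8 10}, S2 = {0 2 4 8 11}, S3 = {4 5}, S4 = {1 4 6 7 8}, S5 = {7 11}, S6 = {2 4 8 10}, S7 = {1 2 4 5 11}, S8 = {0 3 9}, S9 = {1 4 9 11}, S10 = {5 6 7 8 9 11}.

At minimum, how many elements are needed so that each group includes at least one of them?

4

The 4 elements {0, 4, 7, 8} hit every group.
The groups S1, S3, S5, S8 are pairwise disjoint, so any hitting set needs a separate element for each — at least 4. Hence 4 is optimal.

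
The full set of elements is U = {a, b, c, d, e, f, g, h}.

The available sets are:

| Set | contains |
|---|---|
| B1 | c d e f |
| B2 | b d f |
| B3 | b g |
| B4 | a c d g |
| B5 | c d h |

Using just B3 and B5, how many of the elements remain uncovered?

3

Union of B3, B5 = {b, c, d, g, h}.
Not covered: a, e, f — 3 elements.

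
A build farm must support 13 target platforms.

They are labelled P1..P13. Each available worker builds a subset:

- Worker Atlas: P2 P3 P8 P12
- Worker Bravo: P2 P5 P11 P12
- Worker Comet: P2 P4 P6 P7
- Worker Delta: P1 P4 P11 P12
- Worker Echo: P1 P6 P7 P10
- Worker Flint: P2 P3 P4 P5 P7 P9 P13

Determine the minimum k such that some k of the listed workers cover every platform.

4

Take {Atlas, Delta, Echo, Flint}. Their union is {P1, P2, P3, P4, P5, P6, P7, P8, P9, P10, P11, P12, P13}, which is all 13 platforms.
No 3 of the 6 workers cover everything (all 20 combinations miss at least one platform), so 4 is optimal.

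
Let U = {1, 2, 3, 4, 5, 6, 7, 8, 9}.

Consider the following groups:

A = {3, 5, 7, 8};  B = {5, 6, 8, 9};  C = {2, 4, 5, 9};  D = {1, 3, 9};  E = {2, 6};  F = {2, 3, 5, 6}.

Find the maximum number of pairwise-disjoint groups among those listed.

2

D, E are pairwise disjoint (D={1,3,9}; E={2,6}).
Every remaining group overlaps one of these, and no 3 of the listed groups are pairwise disjoint, so 2 is the maximum.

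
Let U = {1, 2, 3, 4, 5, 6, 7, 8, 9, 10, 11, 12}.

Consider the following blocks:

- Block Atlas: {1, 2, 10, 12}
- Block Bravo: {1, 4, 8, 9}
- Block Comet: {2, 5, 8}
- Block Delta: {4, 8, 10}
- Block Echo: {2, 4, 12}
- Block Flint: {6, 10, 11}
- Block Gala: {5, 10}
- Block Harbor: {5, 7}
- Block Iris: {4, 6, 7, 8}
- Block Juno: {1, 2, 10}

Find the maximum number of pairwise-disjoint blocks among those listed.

3

Echo, Flint, Harbor are pairwise disjoint (Echo={2,4,12}; Flint={6,10,11}; Harbor={5,7}).
Every remaining block overlaps one of these, and no 4 of the listed blocks are pairwise disjoint, so 3 is the maximum.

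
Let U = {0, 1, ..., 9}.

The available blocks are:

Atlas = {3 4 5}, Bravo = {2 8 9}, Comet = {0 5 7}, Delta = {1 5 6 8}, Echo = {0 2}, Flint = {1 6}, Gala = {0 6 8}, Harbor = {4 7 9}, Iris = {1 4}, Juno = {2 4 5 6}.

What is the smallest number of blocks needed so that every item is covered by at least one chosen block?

Atlas and Bravo and Comet and Flint together: Atlas ∪ Bravo ∪ Comet ∪ Flint = {0, 1, 2, 3, 4, 5, 6, 7, 8, 9} — every item is covered.
Only Atlas contains 3, so Atlas is forced; the remaining 7 items need at least 3 more blocks (each remaining block adds at most 3) — so at least 4 blocks are needed, and 4 is optimal.

4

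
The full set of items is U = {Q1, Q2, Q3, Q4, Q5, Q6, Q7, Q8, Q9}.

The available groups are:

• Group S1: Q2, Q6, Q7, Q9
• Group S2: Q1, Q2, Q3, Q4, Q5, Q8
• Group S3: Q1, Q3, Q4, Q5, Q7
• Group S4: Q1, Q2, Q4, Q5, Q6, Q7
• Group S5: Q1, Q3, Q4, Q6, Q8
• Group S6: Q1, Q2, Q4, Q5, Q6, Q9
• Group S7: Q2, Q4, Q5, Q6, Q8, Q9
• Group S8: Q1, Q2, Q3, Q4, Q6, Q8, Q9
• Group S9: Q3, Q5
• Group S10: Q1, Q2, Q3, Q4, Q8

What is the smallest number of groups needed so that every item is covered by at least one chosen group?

2

S1 and S2 together: S1 ∪ S2 = {Q1, Q2, Q3, Q4, Q5, Q6, Q7, Q8, Q9} — every item is covered.
No single group has all 9 items (the largest, S8, has 7), so 2 is optimal.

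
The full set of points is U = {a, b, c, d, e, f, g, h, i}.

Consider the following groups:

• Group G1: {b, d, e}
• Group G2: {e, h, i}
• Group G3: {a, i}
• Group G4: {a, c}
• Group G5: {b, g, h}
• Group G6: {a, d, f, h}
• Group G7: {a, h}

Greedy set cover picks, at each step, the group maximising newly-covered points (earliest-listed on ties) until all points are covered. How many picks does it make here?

5

Greedy: pick G6 (covers 4 new) → pick G1 (covers 2 new) → pick G2 (covers 1 new) → pick G4 (covers 1 new) → pick G5 (covers 1 new). Total picks: 5.
(The true minimum cover uses only 4 groups, so greedy is not optimal here.)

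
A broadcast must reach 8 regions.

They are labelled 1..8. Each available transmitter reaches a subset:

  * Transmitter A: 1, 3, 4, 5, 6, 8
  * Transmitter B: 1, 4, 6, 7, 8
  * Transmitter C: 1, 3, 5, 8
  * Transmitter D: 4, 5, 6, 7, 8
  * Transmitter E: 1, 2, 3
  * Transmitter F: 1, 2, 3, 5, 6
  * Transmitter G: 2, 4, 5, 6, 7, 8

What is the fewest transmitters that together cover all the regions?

2

A and G together: A ∪ G = {1, 2, 3, 4, 5, 6, 7, 8} — every region is covered.
No single transmitter has all 8 regions (the largest, A, has 6), so 2 is optimal.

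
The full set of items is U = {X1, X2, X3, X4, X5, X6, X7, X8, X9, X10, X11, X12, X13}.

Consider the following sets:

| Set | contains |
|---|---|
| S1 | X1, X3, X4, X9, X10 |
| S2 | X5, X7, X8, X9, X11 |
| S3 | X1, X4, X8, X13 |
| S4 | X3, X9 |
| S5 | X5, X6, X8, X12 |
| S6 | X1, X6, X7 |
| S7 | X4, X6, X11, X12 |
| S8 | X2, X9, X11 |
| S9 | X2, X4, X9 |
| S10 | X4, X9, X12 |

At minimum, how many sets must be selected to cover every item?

S1, S2, S3, S5, and S8 cover everything between them: the union {X1, X2, X3, X4, X5, X6, X7, X8, X9, X10, X11, X12, X13} is all of U.
No 4 of the 10 sets cover everything (all 210 combinations miss at least one item), so 5 is optimal.

5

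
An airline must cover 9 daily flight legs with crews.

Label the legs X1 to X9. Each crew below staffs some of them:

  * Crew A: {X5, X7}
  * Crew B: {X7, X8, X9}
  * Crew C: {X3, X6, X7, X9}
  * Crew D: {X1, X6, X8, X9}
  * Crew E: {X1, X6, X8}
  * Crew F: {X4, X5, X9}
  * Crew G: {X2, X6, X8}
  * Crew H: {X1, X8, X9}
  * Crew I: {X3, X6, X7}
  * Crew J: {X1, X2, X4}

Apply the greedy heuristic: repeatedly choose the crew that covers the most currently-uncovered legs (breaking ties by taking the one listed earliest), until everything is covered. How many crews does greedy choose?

Greedy: pick C (covers 4 new) → pick J (covers 3 new) → pick A (covers 1 new) → pick B (covers 1 new). Total picks: 4.

4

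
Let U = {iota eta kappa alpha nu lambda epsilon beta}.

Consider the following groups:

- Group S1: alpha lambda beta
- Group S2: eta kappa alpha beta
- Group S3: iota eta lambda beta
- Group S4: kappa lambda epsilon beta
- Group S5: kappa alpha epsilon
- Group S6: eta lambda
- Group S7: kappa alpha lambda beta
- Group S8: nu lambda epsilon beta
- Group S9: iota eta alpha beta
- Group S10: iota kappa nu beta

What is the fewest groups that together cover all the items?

3

S4 and S8 and S9 together: S4 ∪ S8 ∪ S9 = {iota, eta, kappa, alpha, nu, lambda, epsilon, beta} — every item is covered.
No 2 of the 10 groups cover everything (all 45 combinations miss at least one item), so 3 is optimal.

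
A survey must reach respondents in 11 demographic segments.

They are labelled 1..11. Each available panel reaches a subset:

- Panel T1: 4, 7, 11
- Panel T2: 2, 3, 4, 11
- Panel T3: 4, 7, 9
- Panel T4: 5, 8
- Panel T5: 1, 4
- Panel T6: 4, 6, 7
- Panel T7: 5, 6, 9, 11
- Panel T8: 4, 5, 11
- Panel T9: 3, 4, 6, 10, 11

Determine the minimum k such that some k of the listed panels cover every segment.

T2 and T3 and T4 and T5 and T9 together: T2 ∪ T3 ∪ T4 ∪ T5 ∪ T9 = {1, 2, 3, 4, 5, 6, 7, 8, 9, 10, 11} — every segment is covered.
No 4 of the 9 panels cover everything (all 126 combinations miss at least one segment), so 5 is optimal.

5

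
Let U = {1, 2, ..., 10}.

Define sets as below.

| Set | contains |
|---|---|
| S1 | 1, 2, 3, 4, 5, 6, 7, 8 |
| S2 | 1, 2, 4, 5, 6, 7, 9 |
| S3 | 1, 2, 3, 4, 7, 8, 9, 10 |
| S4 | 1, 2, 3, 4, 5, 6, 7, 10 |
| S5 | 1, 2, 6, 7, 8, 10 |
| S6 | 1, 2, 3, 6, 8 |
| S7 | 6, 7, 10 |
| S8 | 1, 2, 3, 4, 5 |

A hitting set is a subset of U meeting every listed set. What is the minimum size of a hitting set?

H = {3, 7} meets every set (each contains at least one member of H), and |H| = 2.
The sets S7, S8 are pairwise disjoint, so any hitting set needs a separate item for each — at least 2. Hence 2 is optimal.

2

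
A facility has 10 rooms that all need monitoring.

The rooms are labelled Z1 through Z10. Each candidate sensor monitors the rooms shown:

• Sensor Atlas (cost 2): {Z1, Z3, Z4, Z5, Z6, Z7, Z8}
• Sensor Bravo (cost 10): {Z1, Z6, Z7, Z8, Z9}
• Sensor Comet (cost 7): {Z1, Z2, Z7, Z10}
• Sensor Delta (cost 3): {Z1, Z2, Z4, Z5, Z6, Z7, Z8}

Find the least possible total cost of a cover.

Atlas, Bravo, Comet together cover every room (Atlas ∪ Bravo ∪ Comet = {Z1, Z2, Z3, Z4, Z5, Z6, Z7, Z8, Z9, Z10}); total cost 2 + 10 + 7 = 19.
The greedy pick Atlas, Delta, Comet, Bravo costs 22; no covering selection beats 19.

19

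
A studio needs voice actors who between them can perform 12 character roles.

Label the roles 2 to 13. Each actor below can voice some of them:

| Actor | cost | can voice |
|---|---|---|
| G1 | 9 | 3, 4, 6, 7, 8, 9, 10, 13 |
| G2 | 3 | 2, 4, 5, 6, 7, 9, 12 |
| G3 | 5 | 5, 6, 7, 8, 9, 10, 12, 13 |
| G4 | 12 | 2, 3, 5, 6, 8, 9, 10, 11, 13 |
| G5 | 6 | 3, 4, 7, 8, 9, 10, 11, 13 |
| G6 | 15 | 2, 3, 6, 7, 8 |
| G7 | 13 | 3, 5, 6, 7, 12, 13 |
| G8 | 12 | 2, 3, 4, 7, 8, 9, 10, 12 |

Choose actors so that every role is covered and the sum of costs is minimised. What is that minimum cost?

9

G2, G5 together cover every role (G2 ∪ G5 = {2, 3, 4, 5, 6, 7, 8, 9, 10, 11, 12, 13}); total cost 3 + 6 = 9.
No covering selection has total cost below 9.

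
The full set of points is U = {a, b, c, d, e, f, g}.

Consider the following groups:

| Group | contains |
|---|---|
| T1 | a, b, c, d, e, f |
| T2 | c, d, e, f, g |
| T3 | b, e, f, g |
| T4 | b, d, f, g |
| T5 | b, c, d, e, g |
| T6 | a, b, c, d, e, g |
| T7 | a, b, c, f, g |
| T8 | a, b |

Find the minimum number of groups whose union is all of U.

2

T1 and T3 together: T1 ∪ T3 = {a, b, c, d, e, f, g} — every point is covered.
No single group has all 7 points (the largest, T1, has 6), so 2 is optimal.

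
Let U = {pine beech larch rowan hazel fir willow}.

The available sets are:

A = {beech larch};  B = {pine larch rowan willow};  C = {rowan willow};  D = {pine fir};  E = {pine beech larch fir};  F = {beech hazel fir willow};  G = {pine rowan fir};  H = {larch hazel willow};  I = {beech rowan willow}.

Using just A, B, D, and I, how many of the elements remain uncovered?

Union of A, B, D, I = {pine, beech, larch, rowan, fir, willow}.
Not covered: hazel — 1 element.

1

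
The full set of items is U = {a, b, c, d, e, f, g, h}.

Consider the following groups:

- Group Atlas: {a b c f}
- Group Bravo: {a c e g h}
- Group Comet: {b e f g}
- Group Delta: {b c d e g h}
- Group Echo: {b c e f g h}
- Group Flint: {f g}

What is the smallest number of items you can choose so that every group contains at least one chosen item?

2

The 2 items {f, h} hit every group.
No single item lies in every group, so at least 2 are needed and 2 is optimal.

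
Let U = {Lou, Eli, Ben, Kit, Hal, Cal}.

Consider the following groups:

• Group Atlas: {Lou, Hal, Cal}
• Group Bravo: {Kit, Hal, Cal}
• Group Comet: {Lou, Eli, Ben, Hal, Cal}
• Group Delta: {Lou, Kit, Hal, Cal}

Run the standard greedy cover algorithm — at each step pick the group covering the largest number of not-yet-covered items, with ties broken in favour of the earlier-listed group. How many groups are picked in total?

2

Greedy: pick Comet (covers 5 new) → pick Bravo (covers 1 new). Total picks: 2.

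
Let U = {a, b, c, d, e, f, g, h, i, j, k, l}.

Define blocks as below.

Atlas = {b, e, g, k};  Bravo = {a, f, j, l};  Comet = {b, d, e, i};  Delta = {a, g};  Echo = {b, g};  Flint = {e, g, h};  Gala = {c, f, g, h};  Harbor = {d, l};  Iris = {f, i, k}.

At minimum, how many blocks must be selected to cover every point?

Bravo, Comet, Gala, and Iris cover everything between them: the union {a, b, c, d, e, f, g, h, i, j, k, l} is all of U.
No 3 of the 9 blocks cover everything (all 84 combinations miss at least one point), so 4 is optimal.

4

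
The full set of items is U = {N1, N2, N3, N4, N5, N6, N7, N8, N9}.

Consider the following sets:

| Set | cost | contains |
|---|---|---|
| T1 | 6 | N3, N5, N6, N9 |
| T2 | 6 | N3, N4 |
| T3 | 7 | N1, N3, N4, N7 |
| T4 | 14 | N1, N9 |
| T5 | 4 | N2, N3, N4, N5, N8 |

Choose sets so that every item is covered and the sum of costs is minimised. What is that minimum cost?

17

T1, T3, T5 together cover every item (T1 ∪ T3 ∪ T5 = {N1, N2, N3, N4, N5, N6, N7, N8, N9}); total cost 6 + 7 + 4 = 17.
No covering selection has total cost below 17.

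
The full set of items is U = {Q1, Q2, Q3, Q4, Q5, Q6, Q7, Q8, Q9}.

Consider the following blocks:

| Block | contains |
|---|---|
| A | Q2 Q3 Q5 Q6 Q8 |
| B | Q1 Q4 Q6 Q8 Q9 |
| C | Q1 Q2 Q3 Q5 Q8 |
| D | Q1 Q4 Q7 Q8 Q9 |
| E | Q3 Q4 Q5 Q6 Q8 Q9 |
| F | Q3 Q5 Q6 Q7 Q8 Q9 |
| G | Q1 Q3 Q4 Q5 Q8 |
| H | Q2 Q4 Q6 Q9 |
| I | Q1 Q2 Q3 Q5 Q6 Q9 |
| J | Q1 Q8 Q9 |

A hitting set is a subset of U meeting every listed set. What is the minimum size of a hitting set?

2

Take T = {Q3, Q9}. Each listed block contains at least one of these, so T is a hitting set of size 2.
No single item lies in every block, so at least 2 are needed and 2 is optimal.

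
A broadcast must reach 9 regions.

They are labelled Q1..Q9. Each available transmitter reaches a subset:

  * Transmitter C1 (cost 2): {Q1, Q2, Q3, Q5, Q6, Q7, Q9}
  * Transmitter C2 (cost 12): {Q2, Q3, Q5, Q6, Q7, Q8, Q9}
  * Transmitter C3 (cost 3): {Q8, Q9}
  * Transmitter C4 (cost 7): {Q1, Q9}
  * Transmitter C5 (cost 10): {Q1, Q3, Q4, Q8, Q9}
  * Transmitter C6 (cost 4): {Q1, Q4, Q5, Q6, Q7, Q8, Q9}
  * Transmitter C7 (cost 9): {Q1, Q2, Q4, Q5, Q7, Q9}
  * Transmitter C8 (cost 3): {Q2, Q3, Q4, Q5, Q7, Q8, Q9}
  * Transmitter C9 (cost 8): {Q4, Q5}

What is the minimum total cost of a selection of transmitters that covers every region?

C1, C8 together cover every region (C1 ∪ C8 = {Q1, Q2, Q3, Q4, Q5, Q6, Q7, Q8, Q9}); total cost 2 + 3 = 5.
No covering selection has total cost below 5.

5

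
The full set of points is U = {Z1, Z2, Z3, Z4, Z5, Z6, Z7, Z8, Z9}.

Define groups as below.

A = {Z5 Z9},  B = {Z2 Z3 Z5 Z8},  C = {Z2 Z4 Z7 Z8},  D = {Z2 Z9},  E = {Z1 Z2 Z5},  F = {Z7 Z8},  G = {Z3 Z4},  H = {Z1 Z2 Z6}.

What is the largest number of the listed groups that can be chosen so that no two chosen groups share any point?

A, F, G, H are pairwise disjoint (A={Z5,Z9}; F={Z7,Z8}; G={Z3,Z4}; H={Z1,Z2,Z6}).
Every remaining group overlaps one of these, and no 5 of the listed groups are pairwise disjoint, so 4 is the maximum.

4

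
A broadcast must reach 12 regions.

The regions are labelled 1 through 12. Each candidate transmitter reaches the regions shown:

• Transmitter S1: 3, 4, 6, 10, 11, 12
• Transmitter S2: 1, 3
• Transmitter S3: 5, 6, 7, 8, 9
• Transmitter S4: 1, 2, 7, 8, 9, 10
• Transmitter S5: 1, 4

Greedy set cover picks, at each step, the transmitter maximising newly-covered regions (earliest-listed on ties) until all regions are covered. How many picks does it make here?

Greedy: pick S1 (covers 6 new) → pick S4 (covers 5 new) → pick S3 (covers 1 new). Total picks: 3.

3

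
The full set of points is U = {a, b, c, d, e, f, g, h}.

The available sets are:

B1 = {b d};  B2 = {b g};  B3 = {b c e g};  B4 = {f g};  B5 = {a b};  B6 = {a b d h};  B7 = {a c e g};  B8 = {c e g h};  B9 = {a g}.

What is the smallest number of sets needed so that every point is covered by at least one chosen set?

3

B4 and B6 and B8 together: B4 ∪ B6 ∪ B8 = {a, b, c, d, e, f, g, h} — every point is covered.
Only B4 contains f, so B4 is forced; the remaining 6 points need at least 2 more sets (each remaining set adds at most 4) — so at least 3 sets are needed, and 3 is optimal.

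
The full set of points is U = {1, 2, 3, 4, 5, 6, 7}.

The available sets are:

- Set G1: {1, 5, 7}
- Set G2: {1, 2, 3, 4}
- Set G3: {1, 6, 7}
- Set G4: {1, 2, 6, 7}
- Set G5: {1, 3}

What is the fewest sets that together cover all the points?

G1 and G2 and G3 together: G1 ∪ G2 ∪ G3 = {1, 2, 3, 4, 5, 6, 7} — every point is covered.
Only G2 contains 4, so G2 is forced; the remaining 3 points need at least 2 more sets (each remaining set adds at most 2) — so at least 3 sets are needed, and 3 is optimal.

3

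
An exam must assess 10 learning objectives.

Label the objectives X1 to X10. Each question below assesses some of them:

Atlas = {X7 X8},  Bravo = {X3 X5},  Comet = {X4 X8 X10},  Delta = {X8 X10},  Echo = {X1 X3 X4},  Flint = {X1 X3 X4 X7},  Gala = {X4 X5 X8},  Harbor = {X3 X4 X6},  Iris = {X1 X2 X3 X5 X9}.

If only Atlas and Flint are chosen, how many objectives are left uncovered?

5

Union of Atlas, Flint = {X1, X3, X4, X7, X8}.
Not covered: X2, X5, X6, X9, X10 — 5 objectives.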